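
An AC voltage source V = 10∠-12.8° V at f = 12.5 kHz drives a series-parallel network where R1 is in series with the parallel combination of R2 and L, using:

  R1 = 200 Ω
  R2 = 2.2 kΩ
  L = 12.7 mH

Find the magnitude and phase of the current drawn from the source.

Step 1 — Angular frequency: ω = 2π·f = 2π·1.25e+04 = 7.854e+04 rad/s.
Step 2 — Component impedances:
  R1: Z = R = 200 Ω
  R2: Z = R = 2200 Ω
  L: Z = jωL = j·7.854e+04·0.0127 = 0 + j997.5 Ω
Step 3 — Parallel branch: R2 || L = 1/(1/R2 + 1/L) = 375.1 + j827.4 Ω.
Step 4 — Series with R1: Z_total = R1 + (R2 || L) = 575.1 + j827.4 Ω = 1008∠55.2° Ω.
Step 5 — Source phasor: V = 10∠-12.8° V = 9.751 - j2.215 V.
Step 6 — Ohm's law: I = V / Z_total = (9.751 - j2.215) / (575.1 + j827.4) = 0.003718 - j0.009201 A.
Step 7 — Convert to polar: |I| = 0.009924 A, ∠I = -68.0°.

I = 0.009924∠-68.0° A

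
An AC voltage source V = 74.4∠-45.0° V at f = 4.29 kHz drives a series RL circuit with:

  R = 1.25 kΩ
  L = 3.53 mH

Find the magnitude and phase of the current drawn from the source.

Step 1 — Angular frequency: ω = 2π·f = 2π·4290 = 2.695e+04 rad/s.
Step 2 — Component impedances:
  R: Z = R = 1250 Ω
  L: Z = jωL = j·2.695e+04·0.00353 = 0 + j95.15 Ω
Step 3 — Series combination: Z_total = R + L = 1250 + j95.15 Ω = 1254∠4.4° Ω.
Step 4 — Source phasor: V = 74.4∠-45.0° V = 52.61 - j52.61 V.
Step 5 — Ohm's law: I = V / Z_total = (52.61 - j52.61) / (1250 + j95.15) = 0.03866 - j0.04503 A.
Step 6 — Convert to polar: |I| = 0.05935 A, ∠I = -49.4°.

I = 0.05935∠-49.4° A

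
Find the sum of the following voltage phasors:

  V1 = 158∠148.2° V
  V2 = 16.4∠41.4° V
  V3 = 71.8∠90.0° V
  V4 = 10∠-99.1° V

Step 1 — Convert each phasor to rectangular form:
  V1 = 158·(cos(148.2°) + j·sin(148.2°)) = -134.3 + j83.26 V
  V2 = 16.4·(cos(41.4°) + j·sin(41.4°)) = 12.3 + j10.85 V
  V3 = 71.8·(cos(90.0°) + j·sin(90.0°)) = 0 + j71.8 V
  V4 = 10·(cos(-99.1°) + j·sin(-99.1°)) = -1.582 - j9.874 V
Step 2 — Sum components: V_total = -123.6 + j156 V.
Step 3 — Convert to polar: |V_total| = 199 V, ∠V_total = 128.4°.

V_total = 199∠128.4° V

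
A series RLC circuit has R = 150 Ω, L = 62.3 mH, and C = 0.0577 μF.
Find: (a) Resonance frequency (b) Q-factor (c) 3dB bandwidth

Step 1 — Resonance condition Im(Z)=0 gives ω₀ = 1/√(LC).
Step 2 — ω₀ = 1/√(0.0623·5.77e-08) = 1.668e+04 rad/s.
Step 3 — f₀ = ω₀/(2π) = 2655 Hz.
Step 4 — Series Q: Q = ω₀L/R = 1.668e+04·0.0623/150 = 6.927.
Step 5 — 3dB bandwidth: Δω = ω₀/Q = 2408 rad/s; BW = Δω/(2π) = 383.2 Hz.

(a) f₀ = 2655 Hz  (b) Q = 6.927  (c) BW = 383.2 Hz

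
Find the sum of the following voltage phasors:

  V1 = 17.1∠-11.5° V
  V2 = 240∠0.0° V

Step 1 — Convert each phasor to rectangular form:
  V1 = 17.1·(cos(-11.5°) + j·sin(-11.5°)) = 16.76 - j3.409 V
  V2 = 240·(cos(0.0°) + j·sin(0.0°)) = 240 V
Step 2 — Sum components: V_total = 256.8 - j3.409 V.
Step 3 — Convert to polar: |V_total| = 256.8 V, ∠V_total = -0.8°.

V_total = 256.8∠-0.8° V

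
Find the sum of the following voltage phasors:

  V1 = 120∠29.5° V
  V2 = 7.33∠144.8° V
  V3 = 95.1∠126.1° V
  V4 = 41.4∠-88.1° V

Step 1 — Convert each phasor to rectangular form:
  V1 = 120·(cos(29.5°) + j·sin(29.5°)) = 104.4 + j59.09 V
  V2 = 7.33·(cos(144.8°) + j·sin(144.8°)) = -5.99 + j4.225 V
  V3 = 95.1·(cos(126.1°) + j·sin(126.1°)) = -56.03 + j76.84 V
  V4 = 41.4·(cos(-88.1°) + j·sin(-88.1°)) = 1.373 - j41.38 V
Step 2 — Sum components: V_total = 43.79 + j98.78 V.
Step 3 — Convert to polar: |V_total| = 108.1 V, ∠V_total = 66.1°.

V_total = 108.1∠66.1° V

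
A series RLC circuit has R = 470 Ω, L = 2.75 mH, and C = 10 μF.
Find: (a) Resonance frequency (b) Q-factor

Step 1 — Resonance condition Im(Z)=0 gives ω₀ = 1/√(LC).
Step 2 — ω₀ = 1/√(0.00275·1e-05) = 6030 rad/s.
Step 3 — f₀ = ω₀/(2π) = 959.7 Hz.
Step 4 — Series Q: Q = ω₀L/R = 6030·0.00275/470 = 0.03528.

(a) f₀ = 959.7 Hz  (b) Q = 0.03528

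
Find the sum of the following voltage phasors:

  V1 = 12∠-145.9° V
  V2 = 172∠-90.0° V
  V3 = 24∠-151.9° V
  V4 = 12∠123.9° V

Step 1 — Convert each phasor to rectangular form:
  V1 = 12·(cos(-145.9°) + j·sin(-145.9°)) = -9.937 - j6.728 V
  V2 = 172·(cos(-90.0°) + j·sin(-90.0°)) = 0 - j172 V
  V3 = 24·(cos(-151.9°) + j·sin(-151.9°)) = -21.17 - j11.3 V
  V4 = 12·(cos(123.9°) + j·sin(123.9°)) = -6.693 + j9.96 V
Step 2 — Sum components: V_total = -37.8 - j180.1 V.
Step 3 — Convert to polar: |V_total| = 184 V, ∠V_total = -101.9°.

V_total = 184∠-101.9° V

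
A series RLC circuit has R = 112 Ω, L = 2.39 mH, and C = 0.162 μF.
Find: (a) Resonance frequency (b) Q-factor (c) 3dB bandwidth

Step 1 — Resonance: ω₀ = 1/√(LC) = 1/√(0.00239·1.62e-07) = 5.082e+04 rad/s.
Step 2 — f₀ = ω₀/(2π) = 8088 Hz.
Step 3 — Series Q: Q = ω₀L/R = 5.082e+04·0.00239/112 = 1.084.
Step 4 — Bandwidth: Δω = ω₀/Q = 4.686e+04 rad/s; BW = Δω/(2π) = 7458 Hz.

(a) f₀ = 8088 Hz  (b) Q = 1.084  (c) BW = 7458 Hz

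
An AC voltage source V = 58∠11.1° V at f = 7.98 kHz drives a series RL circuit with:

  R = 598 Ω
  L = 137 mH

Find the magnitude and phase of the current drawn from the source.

Step 1 — Angular frequency: ω = 2π·f = 2π·7980 = 5.014e+04 rad/s.
Step 2 — Component impedances:
  R: Z = R = 598 Ω
  L: Z = jωL = j·5.014e+04·0.137 = 0 + j6869 Ω
Step 3 — Series combination: Z_total = R + L = 598 + j6869 Ω = 6895∠85.0° Ω.
Step 4 — Source phasor: V = 58∠11.1° V = 56.91 + j11.17 V.
Step 5 — Ohm's law: I = V / Z_total = (56.91 + j11.17) / (598 + j6869) = 0.002329 - j0.008083 A.
Step 6 — Convert to polar: |I| = 0.008412 A, ∠I = -73.9°.

I = 0.008412∠-73.9° A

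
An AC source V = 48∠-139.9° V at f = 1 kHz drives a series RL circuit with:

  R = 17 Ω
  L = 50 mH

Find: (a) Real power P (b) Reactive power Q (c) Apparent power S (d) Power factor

Step 1 — Angular frequency: ω = 2π·f = 2π·1000 = 6283 rad/s.
Step 2 — Component impedances:
  R: Z = R = 17 Ω
  L: Z = jωL = j·6283·0.05 = 0 + j314.2 Ω
Step 3 — Series combination: Z_total = R + L = 17 + j314.2 Ω = 314.6∠86.9° Ω.
Step 4 — Source phasor: V = 48∠-139.9° V = -36.72 - j30.92 V.
Step 5 — Current: I = V / Z = -0.1044 + j0.1112 A = 0.1526∠133.2° A.
Step 6 — Complex power: S = V·I* = 0.3957 + j7.312 VA.
Step 7 — Real power: P = Re(S) = 0.3957 W.
Step 8 — Reactive power: Q = Im(S) = 7.312 VAR.
Step 9 — Apparent power: |S| = 7.323 VA.
Step 10 — Power factor: PF = P/|S| = 0.05403 (lagging).

(a) P = 0.3957 W  (b) Q = 7.312 VAR  (c) S = 7.323 VA  (d) PF = 0.05403 (lagging)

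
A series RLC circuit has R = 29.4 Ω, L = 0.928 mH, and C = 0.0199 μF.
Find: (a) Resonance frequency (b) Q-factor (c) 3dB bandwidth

Step 1 — Resonance condition Im(Z)=0 gives ω₀ = 1/√(LC).
Step 2 — ω₀ = 1/√(0.000928·1.99e-08) = 2.327e+05 rad/s.
Step 3 — f₀ = ω₀/(2π) = 3.704e+04 Hz.
Step 4 — Series Q: Q = ω₀L/R = 2.327e+05·0.000928/29.4 = 7.345.
Step 5 — 3dB bandwidth: Δω = ω₀/Q = 3.168e+04 rad/s; BW = Δω/(2π) = 5042 Hz.

(a) f₀ = 3.704e+04 Hz  (b) Q = 7.345  (c) BW = 5042 Hz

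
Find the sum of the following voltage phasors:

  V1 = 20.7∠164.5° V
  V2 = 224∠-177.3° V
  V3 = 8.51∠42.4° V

Step 1 — Convert each phasor to rectangular form:
  V1 = 20.7·(cos(164.5°) + j·sin(164.5°)) = -19.95 + j5.532 V
  V2 = 224·(cos(-177.3°) + j·sin(-177.3°)) = -223.8 - j10.55 V
  V3 = 8.51·(cos(42.4°) + j·sin(42.4°)) = 6.284 + j5.738 V
Step 2 — Sum components: V_total = -237.4 + j0.7183 V.
Step 3 — Convert to polar: |V_total| = 237.4 V, ∠V_total = 179.8°.

V_total = 237.4∠179.8° V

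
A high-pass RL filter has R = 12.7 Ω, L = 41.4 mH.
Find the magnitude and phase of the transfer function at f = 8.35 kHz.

Step 1 — Angular frequency: ω = 2π·8350 = 5.246e+04 rad/s.
Step 2 — Transfer function: H(jω) = jωL/(R + jωL).
Step 3 — Numerator jωL = j·2172; denominator R + jωL = 12.7 + j2172.
Step 4 — H = 1 + j0.005847.
Step 5 — Magnitude: |H| = 1 (-0.0 dB); phase: φ = 0.3°.

|H| = 1 (-0.0 dB), φ = 0.3°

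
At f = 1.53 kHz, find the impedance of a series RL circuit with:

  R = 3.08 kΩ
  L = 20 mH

Step 1 — Angular frequency: ω = 2π·f = 2π·1530 = 9613 rad/s.
Step 2 — Component impedances:
  R: Z = R = 3080 Ω
  L: Z = jωL = j·9613·0.02 = 0 + j192.3 Ω
Step 3 — Series combination: Z_total = R + L = 3080 + j192.3 Ω = 3086∠3.6° Ω.

Z = 3080 + j192.3 Ω = 3086∠3.6° Ω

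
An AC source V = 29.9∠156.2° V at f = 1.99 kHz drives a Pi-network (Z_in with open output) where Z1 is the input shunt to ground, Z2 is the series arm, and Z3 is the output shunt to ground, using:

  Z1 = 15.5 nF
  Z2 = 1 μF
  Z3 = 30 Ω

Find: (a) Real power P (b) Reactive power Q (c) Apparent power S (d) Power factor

Step 1 — Angular frequency: ω = 2π·f = 2π·1990 = 1.25e+04 rad/s.
Step 2 — Component impedances:
  Z1: Z = 1/(jωC) = -j/(ω·C) = 0 - j5160 Ω
  Z2: Z = 1/(jωC) = -j/(ω·C) = 0 - j79.98 Ω
  Z3: Z = R = 30 Ω
Step 3 — With open output, the series arm Z2 and the output shunt Z3 appear in series to ground: Z2 + Z3 = 30 - j79.98 Ω.
Step 4 — Parallel with input shunt Z1: Z_in = Z1 || (Z2 + Z3) = 29.09 - j78.92 Ω = 84.11∠-69.8° Ω.
Step 5 — Source phasor: V = 29.9∠156.2° V = -27.36 + j12.07 V.
Step 6 — Current: I = V / Z = -0.2471 - j0.2556 A = 0.3555∠-134.0° A.
Step 7 — Complex power: S = V·I* = 3.676 - j9.973 VA.
Step 8 — Real power: P = Re(S) = 3.676 W.
Step 9 — Reactive power: Q = Im(S) = -9.973 VAR.
Step 10 — Apparent power: |S| = 10.63 VA.
Step 11 — Power factor: PF = P/|S| = 0.3458 (leading).

(a) P = 3.676 W  (b) Q = -9.973 VAR  (c) S = 10.63 VA  (d) PF = 0.3458 (leading)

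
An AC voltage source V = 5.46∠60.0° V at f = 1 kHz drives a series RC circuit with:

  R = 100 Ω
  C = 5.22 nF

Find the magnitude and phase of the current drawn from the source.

Step 1 — Angular frequency: ω = 2π·f = 2π·1000 = 6283 rad/s.
Step 2 — Component impedances:
  R: Z = R = 100 Ω
  C: Z = 1/(jωC) = -j/(ω·C) = 0 - j3.049e+04 Ω
Step 3 — Series combination: Z_total = R + C = 100 - j3.049e+04 Ω = 3.049e+04∠-89.8° Ω.
Step 4 — Source phasor: V = 5.46∠60.0° V = 2.73 + j4.728 V.
Step 5 — Ohm's law: I = V / Z_total = (2.73 + j4.728) / (100 - j3.049e+04) = -0.0001548 + j9.005e-05 A.
Step 6 — Convert to polar: |I| = 0.0001791 A, ∠I = 149.8°.

I = 0.0001791∠149.8° A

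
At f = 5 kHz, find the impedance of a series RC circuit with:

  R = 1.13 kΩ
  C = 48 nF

Step 1 — Angular frequency: ω = 2π·f = 2π·5000 = 3.142e+04 rad/s.
Step 2 — Component impedances:
  R: Z = R = 1130 Ω
  C: Z = 1/(jωC) = -j/(ω·C) = 0 - j663.1 Ω
Step 3 — Series combination: Z_total = R + C = 1130 - j663.1 Ω = 1310∠-30.4° Ω.

Z = 1130 - j663.1 Ω = 1310∠-30.4° Ω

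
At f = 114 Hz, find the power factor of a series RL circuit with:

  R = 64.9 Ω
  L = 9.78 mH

Step 1 — Angular frequency: ω = 2π·f = 2π·114 = 716.3 rad/s.
Step 2 — Component impedances:
  R: Z = R = 64.9 Ω
  L: Z = jωL = j·716.3·0.00978 = 0 + j7.005 Ω
Step 3 — Series combination: Z_total = R + L = 64.9 + j7.005 Ω = 65.28∠6.2° Ω.
Step 4 — Power factor: PF = cos(φ) = Re(Z)/|Z| = 64.9/65.28 = 0.9942.
Step 5 — Type: Im(Z) = 7.005 ⇒ lagging (phase φ = 6.2°).

PF = 0.9942 (lagging, φ = 6.2°)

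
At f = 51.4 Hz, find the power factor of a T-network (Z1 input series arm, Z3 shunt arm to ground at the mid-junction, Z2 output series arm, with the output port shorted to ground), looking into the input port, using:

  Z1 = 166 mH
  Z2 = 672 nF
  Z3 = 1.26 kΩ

Step 1 — Angular frequency: ω = 2π·f = 2π·51.4 = 323 rad/s.
Step 2 — Component impedances:
  Z1: Z = jωL = j·323·0.166 = 0 + j53.61 Ω
  Z2: Z = 1/(jωC) = -j/(ω·C) = 0 - j4608 Ω
  Z3: Z = R = 1260 Ω
Step 3 — With the output port shorted to ground, the output series arm Z2 runs from the junction to ground; the shunt arm Z3 also runs from the junction to ground. They appear in parallel: Z3 || Z2 = 1172 - j320.6 Ω.
Step 4 — Series with input arm Z1: Z_in = Z1 + (Z3 || Z2) = 1172 - j267 Ω = 1202∠-12.8° Ω.
Step 5 — Power factor: PF = cos(φ) = Re(Z)/|Z| = 1172/1202 = 0.975.
Step 6 — Type: Im(Z) = -267 ⇒ leading (phase φ = -12.8°).

PF = 0.975 (leading, φ = -12.8°)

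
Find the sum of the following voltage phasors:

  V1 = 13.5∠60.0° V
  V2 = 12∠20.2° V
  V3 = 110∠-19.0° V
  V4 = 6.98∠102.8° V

Step 1 — Convert each phasor to rectangular form:
  V1 = 13.5·(cos(60.0°) + j·sin(60.0°)) = 6.75 + j11.69 V
  V2 = 12·(cos(20.2°) + j·sin(20.2°)) = 11.26 + j4.144 V
  V3 = 110·(cos(-19.0°) + j·sin(-19.0°)) = 104 - j35.81 V
  V4 = 6.98·(cos(102.8°) + j·sin(102.8°)) = -1.546 + j6.807 V
Step 2 — Sum components: V_total = 120.5 - j13.17 V.
Step 3 — Convert to polar: |V_total| = 121.2 V, ∠V_total = -6.2°.

V_total = 121.2∠-6.2° V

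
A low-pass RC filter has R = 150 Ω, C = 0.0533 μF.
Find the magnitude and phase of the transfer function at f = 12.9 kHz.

Step 1 — Angular frequency: ω = 2π·1.29e+04 = 8.105e+04 rad/s.
Step 2 — Transfer function: H(jω) = 1/(1 + jωRC).
Step 3 — Denominator: 1 + jωRC = 1 + j·8.105e+04·150·5.33e-08 = 1 + j0.648.
Step 4 — H = 0.7043 - j0.4564.
Step 5 — Magnitude: |H| = 0.8392 (-1.5 dB); phase: φ = -32.9°.

|H| = 0.8392 (-1.5 dB), φ = -32.9°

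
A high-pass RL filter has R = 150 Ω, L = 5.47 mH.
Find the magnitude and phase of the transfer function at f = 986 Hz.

Step 1 — Angular frequency: ω = 2π·986 = 6195 rad/s.
Step 2 — Transfer function: H(jω) = jωL/(R + jωL).
Step 3 — Numerator jωL = j·33.89; denominator R + jωL = 150 + j33.89.
Step 4 — H = 0.04856 + j0.2149.
Step 5 — Magnitude: |H| = 0.2204 (-13.1 dB); phase: φ = 77.3°.

|H| = 0.2204 (-13.1 dB), φ = 77.3°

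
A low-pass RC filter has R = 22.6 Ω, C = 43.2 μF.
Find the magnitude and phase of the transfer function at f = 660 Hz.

Step 1 — Angular frequency: ω = 2π·660 = 4147 rad/s.
Step 2 — Transfer function: H(jω) = 1/(1 + jωRC).
Step 3 — Denominator: 1 + jωRC = 1 + j·4147·22.6·4.32e-05 = 1 + j4.049.
Step 4 — H = 0.0575 - j0.2328.
Step 5 — Magnitude: |H| = 0.2398 (-12.4 dB); phase: φ = -76.1°.

|H| = 0.2398 (-12.4 dB), φ = -76.1°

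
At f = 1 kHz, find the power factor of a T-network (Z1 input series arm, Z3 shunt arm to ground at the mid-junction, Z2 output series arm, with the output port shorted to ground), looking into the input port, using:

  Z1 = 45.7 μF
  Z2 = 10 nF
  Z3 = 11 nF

Step 1 — Angular frequency: ω = 2π·f = 2π·1000 = 6283 rad/s.
Step 2 — Component impedances:
  Z1: Z = 1/(jωC) = -j/(ω·C) = 0 - j3.483 Ω
  Z2: Z = 1/(jωC) = -j/(ω·C) = 0 - j1.592e+04 Ω
  Z3: Z = 1/(jωC) = -j/(ω·C) = 0 - j1.447e+04 Ω
Step 3 — With the output port shorted to ground, the output series arm Z2 runs from the junction to ground; the shunt arm Z3 also runs from the junction to ground. They appear in parallel: Z3 || Z2 = 0 - j7579 Ω.
Step 4 — Series with input arm Z1: Z_in = Z1 + (Z3 || Z2) = 0 - j7582 Ω = 7582∠-90.0° Ω.
Step 5 — Power factor: PF = cos(φ) = Re(Z)/|Z| = 0/7582 = 0.
Step 6 — Type: Im(Z) = -7582 ⇒ leading (phase φ = -90.0°).

PF = 0 (leading, φ = -90.0°)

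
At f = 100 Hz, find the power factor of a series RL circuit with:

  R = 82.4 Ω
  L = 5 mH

Step 1 — Angular frequency: ω = 2π·f = 2π·100 = 628.3 rad/s.
Step 2 — Component impedances:
  R: Z = R = 82.4 Ω
  L: Z = jωL = j·628.3·0.005 = 0 + j3.142 Ω
Step 3 — Series combination: Z_total = R + L = 82.4 + j3.142 Ω = 82.46∠2.2° Ω.
Step 4 — Power factor: PF = cos(φ) = Re(Z)/|Z| = 82.4/82.46 = 0.9993.
Step 5 — Type: Im(Z) = 3.142 ⇒ lagging (phase φ = 2.2°).

PF = 0.9993 (lagging, φ = 2.2°)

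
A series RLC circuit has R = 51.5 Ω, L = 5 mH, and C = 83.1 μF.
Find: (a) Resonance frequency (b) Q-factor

Step 1 — Resonance condition Im(Z)=0 gives ω₀ = 1/√(LC).
Step 2 — ω₀ = 1/√(0.005·8.31e-05) = 1551 rad/s.
Step 3 — f₀ = ω₀/(2π) = 246.9 Hz.
Step 4 — Series Q: Q = ω₀L/R = 1551·0.005/51.5 = 0.1506.

(a) f₀ = 246.9 Hz  (b) Q = 0.1506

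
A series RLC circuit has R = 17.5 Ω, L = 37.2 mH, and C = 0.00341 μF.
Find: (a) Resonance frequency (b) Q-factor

Step 1 — Resonance condition Im(Z)=0 gives ω₀ = 1/√(LC).
Step 2 — ω₀ = 1/√(0.0372·3.41e-09) = 8.879e+04 rad/s.
Step 3 — f₀ = ω₀/(2π) = 1.413e+04 Hz.
Step 4 — Series Q: Q = ω₀L/R = 8.879e+04·0.0372/17.5 = 188.7.

(a) f₀ = 1.413e+04 Hz  (b) Q = 188.7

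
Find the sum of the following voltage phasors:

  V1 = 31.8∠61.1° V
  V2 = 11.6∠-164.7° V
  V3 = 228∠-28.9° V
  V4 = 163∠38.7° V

Step 1 — Convert each phasor to rectangular form:
  V1 = 31.8·(cos(61.1°) + j·sin(61.1°)) = 15.37 + j27.84 V
  V2 = 11.6·(cos(-164.7°) + j·sin(-164.7°)) = -11.19 - j3.061 V
  V3 = 228·(cos(-28.9°) + j·sin(-28.9°)) = 199.6 - j110.2 V
  V4 = 163·(cos(38.7°) + j·sin(38.7°)) = 127.2 + j101.9 V
Step 2 — Sum components: V_total = 331 + j16.51 V.
Step 3 — Convert to polar: |V_total| = 331.4 V, ∠V_total = 2.9°.

V_total = 331.4∠2.9° V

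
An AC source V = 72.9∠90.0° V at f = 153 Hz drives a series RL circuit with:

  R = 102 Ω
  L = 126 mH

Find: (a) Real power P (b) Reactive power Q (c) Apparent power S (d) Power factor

Step 1 — Angular frequency: ω = 2π·f = 2π·153 = 961.3 rad/s.
Step 2 — Component impedances:
  R: Z = R = 102 Ω
  L: Z = jωL = j·961.3·0.126 = 0 + j121.1 Ω
Step 3 — Series combination: Z_total = R + L = 102 + j121.1 Ω = 158.4∠49.9° Ω.
Step 4 — Source phasor: V = 72.9∠90.0° V = 0 + j72.9 V.
Step 5 — Current: I = V / Z = 0.3521 + j0.2965 A = 0.4604∠40.1° A.
Step 6 — Complex power: S = V·I* = 21.62 + j25.67 VA.
Step 7 — Real power: P = Re(S) = 21.62 W.
Step 8 — Reactive power: Q = Im(S) = 25.67 VAR.
Step 9 — Apparent power: |S| = 33.56 VA.
Step 10 — Power factor: PF = P/|S| = 0.6441 (lagging).

(a) P = 21.62 W  (b) Q = 25.67 VAR  (c) S = 33.56 VA  (d) PF = 0.6441 (lagging)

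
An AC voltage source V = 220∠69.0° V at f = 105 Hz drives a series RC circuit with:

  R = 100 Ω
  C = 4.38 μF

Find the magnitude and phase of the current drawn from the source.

Step 1 — Angular frequency: ω = 2π·f = 2π·105 = 659.7 rad/s.
Step 2 — Component impedances:
  R: Z = R = 100 Ω
  C: Z = 1/(jωC) = -j/(ω·C) = 0 - j346.1 Ω
Step 3 — Series combination: Z_total = R + C = 100 - j346.1 Ω = 360.2∠-73.9° Ω.
Step 4 — Source phasor: V = 220∠69.0° V = 78.84 + j205.4 V.
Step 5 — Ohm's law: I = V / Z_total = (78.84 + j205.4) / (100 - j346.1) = -0.487 + j0.3685 A.
Step 6 — Convert to polar: |I| = 0.6107 A, ∠I = 142.9°.

I = 0.6107∠142.9° A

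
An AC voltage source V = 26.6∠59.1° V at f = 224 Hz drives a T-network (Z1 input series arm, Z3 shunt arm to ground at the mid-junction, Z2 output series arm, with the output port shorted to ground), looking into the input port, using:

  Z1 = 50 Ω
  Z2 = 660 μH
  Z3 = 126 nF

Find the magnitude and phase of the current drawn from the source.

Step 1 — Angular frequency: ω = 2π·f = 2π·224 = 1407 rad/s.
Step 2 — Component impedances:
  Z1: Z = R = 50 Ω
  Z2: Z = jωL = j·1407·0.00066 = 0 + j0.9289 Ω
  Z3: Z = 1/(jωC) = -j/(ω·C) = 0 - j5639 Ω
Step 3 — With the output port shorted to ground, the output series arm Z2 runs from the junction to ground; the shunt arm Z3 also runs from the junction to ground. They appear in parallel: Z3 || Z2 = 0 + j0.9291 Ω.
Step 4 — Series with input arm Z1: Z_in = Z1 + (Z3 || Z2) = 50 + j0.9291 Ω = 50.01∠1.1° Ω.
Step 5 — Source phasor: V = 26.6∠59.1° V = 13.66 + j22.82 V.
Step 6 — Ohm's law: I = V / Z_total = (13.66 + j22.82) / (50 + j0.9291) = 0.2816 + j0.4513 A.
Step 7 — Convert to polar: |I| = 0.5319 A, ∠I = 58.0°.

I = 0.5319∠58.0° A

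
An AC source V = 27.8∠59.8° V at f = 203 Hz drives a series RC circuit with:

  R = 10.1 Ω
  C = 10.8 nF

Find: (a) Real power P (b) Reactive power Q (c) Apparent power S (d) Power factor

Step 1 — Angular frequency: ω = 2π·f = 2π·203 = 1275 rad/s.
Step 2 — Component impedances:
  R: Z = R = 10.1 Ω
  C: Z = 1/(jωC) = -j/(ω·C) = 0 - j7.259e+04 Ω
Step 3 — Series combination: Z_total = R + C = 10.1 - j7.259e+04 Ω = 7.259e+04∠-90.0° Ω.
Step 4 — Source phasor: V = 27.8∠59.8° V = 13.98 + j24.03 V.
Step 5 — Current: I = V / Z = -0.0003309 + j0.0001927 A = 0.000383∠149.8° A.
Step 6 — Complex power: S = V·I* = 1.481e-06 - j0.01065 VA.
Step 7 — Real power: P = Re(S) = 1.481e-06 W.
Step 8 — Reactive power: Q = Im(S) = -0.01065 VAR.
Step 9 — Apparent power: |S| = 0.01065 VA.
Step 10 — Power factor: PF = P/|S| = 0.0001391 (leading).

(a) P = 1.481e-06 W  (b) Q = -0.01065 VAR  (c) S = 0.01065 VA  (d) PF = 0.0001391 (leading)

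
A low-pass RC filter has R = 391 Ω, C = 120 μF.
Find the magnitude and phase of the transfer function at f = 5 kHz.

Step 1 — Angular frequency: ω = 2π·5000 = 3.142e+04 rad/s.
Step 2 — Transfer function: H(jω) = 1/(1 + jωRC).
Step 3 — Denominator: 1 + jωRC = 1 + j·3.142e+04·391·0.00012 = 1 + j1474.
Step 4 — H = 4.602e-07 - j0.0006784.
Step 5 — Magnitude: |H| = 0.0006784 (-63.4 dB); phase: φ = -90.0°.

|H| = 0.0006784 (-63.4 dB), φ = -90.0°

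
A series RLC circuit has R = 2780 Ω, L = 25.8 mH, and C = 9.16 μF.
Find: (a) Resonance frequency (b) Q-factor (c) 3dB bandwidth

Step 1 — Resonance: ω₀ = 1/√(LC) = 1/√(0.0258·9.16e-06) = 2057 rad/s.
Step 2 — f₀ = ω₀/(2π) = 327.4 Hz.
Step 3 — Series Q: Q = ω₀L/R = 2057·0.0258/2780 = 0.01909.
Step 4 — Bandwidth: Δω = ω₀/Q = 1.078e+05 rad/s; BW = Δω/(2π) = 1.715e+04 Hz.

(a) f₀ = 327.4 Hz  (b) Q = 0.01909  (c) BW = 1.715e+04 Hz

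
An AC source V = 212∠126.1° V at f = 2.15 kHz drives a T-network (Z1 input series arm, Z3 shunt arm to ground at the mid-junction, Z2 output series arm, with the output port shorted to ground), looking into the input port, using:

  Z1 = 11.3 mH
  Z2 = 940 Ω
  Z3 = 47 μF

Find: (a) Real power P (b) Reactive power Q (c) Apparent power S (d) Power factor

Step 1 — Angular frequency: ω = 2π·f = 2π·2150 = 1.351e+04 rad/s.
Step 2 — Component impedances:
  Z1: Z = jωL = j·1.351e+04·0.0113 = 0 + j152.6 Ω
  Z2: Z = R = 940 Ω
  Z3: Z = 1/(jωC) = -j/(ω·C) = 0 - j1.575 Ω
Step 3 — With the output port shorted to ground, the output series arm Z2 runs from the junction to ground; the shunt arm Z3 also runs from the junction to ground. They appear in parallel: Z3 || Z2 = 0.002639 - j1.575 Ω.
Step 4 — Series with input arm Z1: Z_in = Z1 + (Z3 || Z2) = 0.002639 + j151.1 Ω = 151.1∠90.0° Ω.
Step 5 — Source phasor: V = 212∠126.1° V = -124.9 + j171.3 V.
Step 6 — Current: I = V / Z = 1.134 + j0.8268 A = 1.403∠36.1° A.
Step 7 — Complex power: S = V·I* = 0.005197 + j297.5 VA.
Step 8 — Real power: P = Re(S) = 0.005197 W.
Step 9 — Reactive power: Q = Im(S) = 297.5 VAR.
Step 10 — Apparent power: |S| = 297.5 VA.
Step 11 — Power factor: PF = P/|S| = 1.747e-05 (lagging).

(a) P = 0.005197 W  (b) Q = 297.5 VAR  (c) S = 297.5 VA  (d) PF = 1.747e-05 (lagging)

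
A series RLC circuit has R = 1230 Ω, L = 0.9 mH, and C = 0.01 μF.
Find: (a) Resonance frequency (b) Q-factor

Step 1 — Resonance condition Im(Z)=0 gives ω₀ = 1/√(LC).
Step 2 — ω₀ = 1/√(0.0009·1e-08) = 3.333e+05 rad/s.
Step 3 — f₀ = ω₀/(2π) = 5.305e+04 Hz.
Step 4 — Series Q: Q = ω₀L/R = 3.333e+05·0.0009/1230 = 0.2439.

(a) f₀ = 5.305e+04 Hz  (b) Q = 0.2439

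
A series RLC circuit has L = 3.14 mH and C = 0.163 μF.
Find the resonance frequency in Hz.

Step 1 — Resonance condition Im(Z)=0 gives ω₀ = 1/√(LC).
Step 2 — ω₀ = 1/√(0.00314·1.63e-07) = 4.42e+04 rad/s.
Step 3 — f₀ = ω₀/(2π) = 7035 Hz.

f₀ = 7035 Hz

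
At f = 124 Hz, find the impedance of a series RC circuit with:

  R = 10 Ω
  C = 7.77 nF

Step 1 — Angular frequency: ω = 2π·f = 2π·124 = 779.1 rad/s.
Step 2 — Component impedances:
  R: Z = R = 10 Ω
  C: Z = 1/(jωC) = -j/(ω·C) = 0 - j1.652e+05 Ω
Step 3 — Series combination: Z_total = R + C = 10 - j1.652e+05 Ω = 1.652e+05∠-90.0° Ω.

Z = 10 - j1.652e+05 Ω = 1.652e+05∠-90.0° Ω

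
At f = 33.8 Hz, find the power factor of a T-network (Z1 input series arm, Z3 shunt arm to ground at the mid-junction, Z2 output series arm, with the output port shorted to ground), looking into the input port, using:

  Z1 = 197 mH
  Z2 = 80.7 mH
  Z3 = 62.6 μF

Step 1 — Angular frequency: ω = 2π·f = 2π·33.8 = 212.4 rad/s.
Step 2 — Component impedances:
  Z1: Z = jωL = j·212.4·0.197 = 0 + j41.84 Ω
  Z2: Z = jωL = j·212.4·0.0807 = 0 + j17.14 Ω
  Z3: Z = 1/(jωC) = -j/(ω·C) = 0 - j75.22 Ω
Step 3 — With the output port shorted to ground, the output series arm Z2 runs from the junction to ground; the shunt arm Z3 also runs from the junction to ground. They appear in parallel: Z3 || Z2 = 0 + j22.2 Ω.
Step 4 — Series with input arm Z1: Z_in = Z1 + (Z3 || Z2) = 0 + j64.03 Ω = 64.03∠90.0° Ω.
Step 5 — Power factor: PF = cos(φ) = Re(Z)/|Z| = 0/64.03 = 0.
Step 6 — Type: Im(Z) = 64.03 ⇒ lagging (phase φ = 90.0°).

PF = 0 (lagging, φ = 90.0°)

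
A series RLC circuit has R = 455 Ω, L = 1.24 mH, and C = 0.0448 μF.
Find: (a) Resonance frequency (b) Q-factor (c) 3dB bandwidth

Step 1 — Resonance condition Im(Z)=0 gives ω₀ = 1/√(LC).
Step 2 — ω₀ = 1/√(0.00124·4.48e-08) = 1.342e+05 rad/s.
Step 3 — f₀ = ω₀/(2π) = 2.135e+04 Hz.
Step 4 — Series Q: Q = ω₀L/R = 1.342e+05·0.00124/455 = 0.3656.
Step 5 — 3dB bandwidth: Δω = ω₀/Q = 3.669e+05 rad/s; BW = Δω/(2π) = 5.84e+04 Hz.

(a) f₀ = 2.135e+04 Hz  (b) Q = 0.3656  (c) BW = 5.84e+04 Hz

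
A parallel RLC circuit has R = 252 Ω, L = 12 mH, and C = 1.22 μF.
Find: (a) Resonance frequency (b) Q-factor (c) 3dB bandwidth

Step 1 — Resonance: ω₀ = 1/√(LC) = 1/√(0.012·1.22e-06) = 8265 rad/s.
Step 2 — f₀ = ω₀/(2π) = 1315 Hz.
Step 3 — Parallel Q: Q = R/(ω₀L) = 252/(8265·0.012) = 2.541.
Step 4 — Bandwidth: Δω = ω₀/Q = 3253 rad/s; BW = Δω/(2π) = 517.7 Hz.

(a) f₀ = 1315 Hz  (b) Q = 2.541  (c) BW = 517.7 Hz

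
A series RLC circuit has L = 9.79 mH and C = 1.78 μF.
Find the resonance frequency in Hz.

Step 1 — Resonance condition Im(Z)=0 gives ω₀ = 1/√(LC).
Step 2 — ω₀ = 1/√(0.00979·1.78e-06) = 7575 rad/s.
Step 3 — f₀ = ω₀/(2π) = 1206 Hz.

f₀ = 1206 Hz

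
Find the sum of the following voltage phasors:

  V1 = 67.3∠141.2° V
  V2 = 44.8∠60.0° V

Step 1 — Convert each phasor to rectangular form:
  V1 = 67.3·(cos(141.2°) + j·sin(141.2°)) = -52.45 + j42.17 V
  V2 = 44.8·(cos(60.0°) + j·sin(60.0°)) = 22.4 + j38.8 V
Step 2 — Sum components: V_total = -30.05 + j80.97 V.
Step 3 — Convert to polar: |V_total| = 86.36 V, ∠V_total = 110.4°.

V_total = 86.36∠110.4° V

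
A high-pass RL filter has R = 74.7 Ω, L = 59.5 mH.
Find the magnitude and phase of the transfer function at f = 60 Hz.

Step 1 — Angular frequency: ω = 2π·60 = 377 rad/s.
Step 2 — Transfer function: H(jω) = jωL/(R + jωL).
Step 3 — Numerator jωL = j·22.43; denominator R + jωL = 74.7 + j22.43.
Step 4 — H = 0.08271 + j0.2754.
Step 5 — Magnitude: |H| = 0.2876 (-10.8 dB); phase: φ = 73.3°.

|H| = 0.2876 (-10.8 dB), φ = 73.3°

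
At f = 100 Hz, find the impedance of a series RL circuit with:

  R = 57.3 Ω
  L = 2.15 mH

Step 1 — Angular frequency: ω = 2π·f = 2π·100 = 628.3 rad/s.
Step 2 — Component impedances:
  R: Z = R = 57.3 Ω
  L: Z = jωL = j·628.3·0.00215 = 0 + j1.351 Ω
Step 3 — Series combination: Z_total = R + L = 57.3 + j1.351 Ω = 57.32∠1.4° Ω.

Z = 57.3 + j1.351 Ω = 57.32∠1.4° Ω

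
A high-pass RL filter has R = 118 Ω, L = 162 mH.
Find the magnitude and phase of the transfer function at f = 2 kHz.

Step 1 — Angular frequency: ω = 2π·2000 = 1.257e+04 rad/s.
Step 2 — Transfer function: H(jω) = jωL/(R + jωL).
Step 3 — Numerator jωL = j·2036; denominator R + jωL = 118 + j2036.
Step 4 — H = 0.9967 + j0.05777.
Step 5 — Magnitude: |H| = 0.9983 (-0.0 dB); phase: φ = 3.3°.

|H| = 0.9983 (-0.0 dB), φ = 3.3°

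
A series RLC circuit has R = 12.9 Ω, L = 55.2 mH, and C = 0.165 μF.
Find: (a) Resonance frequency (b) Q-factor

Step 1 — Resonance condition Im(Z)=0 gives ω₀ = 1/√(LC).
Step 2 — ω₀ = 1/√(0.0552·1.65e-07) = 1.048e+04 rad/s.
Step 3 — f₀ = ω₀/(2π) = 1668 Hz.
Step 4 — Series Q: Q = ω₀L/R = 1.048e+04·0.0552/12.9 = 44.84.

(a) f₀ = 1668 Hz  (b) Q = 44.84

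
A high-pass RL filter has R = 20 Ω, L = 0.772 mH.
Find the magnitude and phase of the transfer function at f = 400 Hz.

Step 1 — Angular frequency: ω = 2π·400 = 2513 rad/s.
Step 2 — Transfer function: H(jω) = jωL/(R + jωL).
Step 3 — Numerator jωL = j·1.94; denominator R + jωL = 20 + j1.94.
Step 4 — H = 0.009324 + j0.09611.
Step 5 — Magnitude: |H| = 0.09656 (-20.3 dB); phase: φ = 84.5°.

|H| = 0.09656 (-20.3 dB), φ = 84.5°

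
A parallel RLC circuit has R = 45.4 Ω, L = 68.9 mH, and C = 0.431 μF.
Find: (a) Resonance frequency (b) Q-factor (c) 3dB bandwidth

Step 1 — Resonance: ω₀ = 1/√(LC) = 1/√(0.0689·4.31e-07) = 5803 rad/s.
Step 2 — f₀ = ω₀/(2π) = 923.6 Hz.
Step 3 — Parallel Q: Q = R/(ω₀L) = 45.4/(5803·0.0689) = 0.1135.
Step 4 — Bandwidth: Δω = ω₀/Q = 5.111e+04 rad/s; BW = Δω/(2π) = 8134 Hz.

(a) f₀ = 923.6 Hz  (b) Q = 0.1135  (c) BW = 8134 Hz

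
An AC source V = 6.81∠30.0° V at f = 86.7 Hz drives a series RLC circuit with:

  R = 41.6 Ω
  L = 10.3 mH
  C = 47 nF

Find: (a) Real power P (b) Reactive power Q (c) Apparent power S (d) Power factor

Step 1 — Angular frequency: ω = 2π·f = 2π·86.7 = 544.8 rad/s.
Step 2 — Component impedances:
  R: Z = R = 41.6 Ω
  L: Z = jωL = j·544.8·0.0103 = 0 + j5.611 Ω
  C: Z = 1/(jωC) = -j/(ω·C) = 0 - j3.906e+04 Ω
Step 3 — Series combination: Z_total = R + L + C = 41.6 - j3.905e+04 Ω = 3.905e+04∠-89.9° Ω.
Step 4 — Source phasor: V = 6.81∠30.0° V = 5.898 + j3.405 V.
Step 5 — Current: I = V / Z = -8.703e-05 + j0.0001511 A = 0.0001744∠119.9° A.
Step 6 — Complex power: S = V·I* = 1.265e-06 - j0.001188 VA.
Step 7 — Real power: P = Re(S) = 1.265e-06 W.
Step 8 — Reactive power: Q = Im(S) = -0.001188 VAR.
Step 9 — Apparent power: |S| = 0.001188 VA.
Step 10 — Power factor: PF = P/|S| = 0.001065 (leading).

(a) P = 1.265e-06 W  (b) Q = -0.001188 VAR  (c) S = 0.001188 VA  (d) PF = 0.001065 (leading)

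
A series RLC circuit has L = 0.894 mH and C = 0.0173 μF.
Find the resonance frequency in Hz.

Step 1 — Resonance condition Im(Z)=0 gives ω₀ = 1/√(LC).
Step 2 — ω₀ = 1/√(0.000894·1.73e-08) = 2.543e+05 rad/s.
Step 3 — f₀ = ω₀/(2π) = 4.047e+04 Hz.

f₀ = 4.047e+04 Hz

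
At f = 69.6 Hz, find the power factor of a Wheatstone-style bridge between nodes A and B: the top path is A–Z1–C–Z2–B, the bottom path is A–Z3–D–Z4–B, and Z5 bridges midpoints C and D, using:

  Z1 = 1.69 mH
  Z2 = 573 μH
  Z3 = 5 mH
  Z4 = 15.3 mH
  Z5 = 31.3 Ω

Step 1 — Angular frequency: ω = 2π·f = 2π·69.6 = 437.3 rad/s.
Step 2 — Component impedances:
  Z1: Z = jωL = j·437.3·0.00169 = 0 + j0.7391 Ω
  Z2: Z = jωL = j·437.3·0.000573 = 0 + j0.2506 Ω
  Z3: Z = jωL = j·437.3·0.005 = 0 + j2.187 Ω
  Z4: Z = jωL = j·437.3·0.0153 = 0 + j6.691 Ω
  Z5: Z = R = 31.3 Ω
Step 3 — Bridge requires nodal analysis (the Z5 bridge couples midpoints C and D, so the two paths cannot be reduced to a simple series/parallel combination). Setting node B to ground and injecting 1 A at node A, the 3-node admittance system at A, C, D solves to V_A = Z_AB = 0.006317 + j0.89 Ω = 0.89∠89.6° Ω.
Step 4 — Power factor: PF = cos(φ) = Re(Z)/|Z| = 0.006317/0.89 = 0.007098.
Step 5 — Type: Im(Z) = 0.89 ⇒ lagging (phase φ = 89.6°).

PF = 0.007098 (lagging, φ = 89.6°)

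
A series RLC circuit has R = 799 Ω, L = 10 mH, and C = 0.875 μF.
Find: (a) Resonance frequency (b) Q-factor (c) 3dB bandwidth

Step 1 — Resonance: ω₀ = 1/√(LC) = 1/√(0.01·8.75e-07) = 1.069e+04 rad/s.
Step 2 — f₀ = ω₀/(2π) = 1701 Hz.
Step 3 — Series Q: Q = ω₀L/R = 1.069e+04·0.01/799 = 0.1338.
Step 4 — Bandwidth: Δω = ω₀/Q = 7.99e+04 rad/s; BW = Δω/(2π) = 1.272e+04 Hz.

(a) f₀ = 1701 Hz  (b) Q = 0.1338  (c) BW = 1.272e+04 Hz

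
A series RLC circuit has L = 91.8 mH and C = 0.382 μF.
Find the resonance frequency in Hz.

Step 1 — Resonance condition Im(Z)=0 gives ω₀ = 1/√(LC).
Step 2 — ω₀ = 1/√(0.0918·3.82e-07) = 5340 rad/s.
Step 3 — f₀ = ω₀/(2π) = 849.9 Hz.

f₀ = 849.9 Hz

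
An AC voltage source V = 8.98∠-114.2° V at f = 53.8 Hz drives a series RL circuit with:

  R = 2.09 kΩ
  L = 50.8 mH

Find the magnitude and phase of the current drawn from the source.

Step 1 — Angular frequency: ω = 2π·f = 2π·53.8 = 338 rad/s.
Step 2 — Component impedances:
  R: Z = R = 2090 Ω
  L: Z = jωL = j·338·0.0508 = 0 + j17.17 Ω
Step 3 — Series combination: Z_total = R + L = 2090 + j17.17 Ω = 2090∠0.5° Ω.
Step 4 — Source phasor: V = 8.98∠-114.2° V = -3.681 - j8.191 V.
Step 5 — Ohm's law: I = V / Z_total = (-3.681 - j8.191) / (2090 + j17.17) = -0.001793 - j0.003904 A.
Step 6 — Convert to polar: |I| = 0.004297 A, ∠I = -114.7°.

I = 0.004297∠-114.7° A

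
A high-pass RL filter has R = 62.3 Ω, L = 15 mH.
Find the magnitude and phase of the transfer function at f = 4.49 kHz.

Step 1 — Angular frequency: ω = 2π·4490 = 2.821e+04 rad/s.
Step 2 — Transfer function: H(jω) = jωL/(R + jωL).
Step 3 — Numerator jωL = j·423.2; denominator R + jωL = 62.3 + j423.2.
Step 4 — H = 0.9788 + j0.1441.
Step 5 — Magnitude: |H| = 0.9893 (-0.1 dB); phase: φ = 8.4°.

|H| = 0.9893 (-0.1 dB), φ = 8.4°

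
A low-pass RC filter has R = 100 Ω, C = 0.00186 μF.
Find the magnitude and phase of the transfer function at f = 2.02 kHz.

Step 1 — Angular frequency: ω = 2π·2020 = 1.269e+04 rad/s.
Step 2 — Transfer function: H(jω) = 1/(1 + jωRC).
Step 3 — Denominator: 1 + jωRC = 1 + j·1.269e+04·100·1.86e-09 = 1 + j0.002361.
Step 4 — H = 1 - j0.002361.
Step 5 — Magnitude: |H| = 1 (-0.0 dB); phase: φ = -0.1°.

|H| = 1 (-0.0 dB), φ = -0.1°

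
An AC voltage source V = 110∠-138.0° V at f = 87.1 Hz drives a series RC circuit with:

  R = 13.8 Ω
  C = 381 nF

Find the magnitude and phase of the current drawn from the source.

Step 1 — Angular frequency: ω = 2π·f = 2π·87.1 = 547.3 rad/s.
Step 2 — Component impedances:
  R: Z = R = 13.8 Ω
  C: Z = 1/(jωC) = -j/(ω·C) = 0 - j4796 Ω
Step 3 — Series combination: Z_total = R + C = 13.8 - j4796 Ω = 4796∠-89.8° Ω.
Step 4 — Source phasor: V = 110∠-138.0° V = -81.75 - j73.6 V.
Step 5 — Ohm's law: I = V / Z_total = (-81.75 - j73.6) / (13.8 - j4796) = 0.0153 - j0.01709 A.
Step 6 — Convert to polar: |I| = 0.02294 A, ∠I = -48.2°.

I = 0.02294∠-48.2° A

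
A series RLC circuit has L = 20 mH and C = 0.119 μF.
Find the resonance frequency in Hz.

Step 1 — Resonance condition Im(Z)=0 gives ω₀ = 1/√(LC).
Step 2 — ω₀ = 1/√(0.02·1.19e-07) = 2.05e+04 rad/s.
Step 3 — f₀ = ω₀/(2π) = 3262 Hz.

f₀ = 3262 Hz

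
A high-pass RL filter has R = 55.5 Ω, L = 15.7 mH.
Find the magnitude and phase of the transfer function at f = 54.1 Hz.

Step 1 — Angular frequency: ω = 2π·54.1 = 339.9 rad/s.
Step 2 — Transfer function: H(jω) = jωL/(R + jωL).
Step 3 — Numerator jωL = j·5.337; denominator R + jωL = 55.5 + j5.337.
Step 4 — H = 0.009162 + j0.09528.
Step 5 — Magnitude: |H| = 0.09572 (-20.4 dB); phase: φ = 84.5°.

|H| = 0.09572 (-20.4 dB), φ = 84.5°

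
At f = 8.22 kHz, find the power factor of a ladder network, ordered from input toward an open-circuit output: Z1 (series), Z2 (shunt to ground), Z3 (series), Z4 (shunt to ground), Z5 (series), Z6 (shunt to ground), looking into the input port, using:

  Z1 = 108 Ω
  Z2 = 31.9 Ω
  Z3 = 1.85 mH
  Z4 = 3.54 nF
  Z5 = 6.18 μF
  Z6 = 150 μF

Step 1 — Angular frequency: ω = 2π·f = 2π·8220 = 5.165e+04 rad/s.
Step 2 — Component impedances:
  Z1: Z = R = 108 Ω
  Z2: Z = R = 31.9 Ω
  Z3: Z = jωL = j·5.165e+04·0.00185 = 0 + j95.55 Ω
  Z4: Z = 1/(jωC) = -j/(ω·C) = 0 - j5469 Ω
  Z5: Z = 1/(jωC) = -j/(ω·C) = 0 - j3.133 Ω
  Z6: Z = 1/(jωC) = -j/(ω·C) = 0 - j0.1291 Ω
Step 3 — Ladder network (open output): work backward from the far end, alternating series and parallel combinations. Z_in = 136.5 + j9.85 Ω = 136.9∠4.1° Ω.
Step 4 — Power factor: PF = cos(φ) = Re(Z)/|Z| = 136.5/136.85 = 0.9974.
Step 5 — Type: Im(Z) = 9.85 ⇒ lagging (phase φ = 4.1°).

PF = 0.9974 (lagging, φ = 4.1°)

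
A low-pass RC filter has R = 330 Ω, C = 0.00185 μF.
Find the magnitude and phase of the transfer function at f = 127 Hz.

Step 1 — Angular frequency: ω = 2π·127 = 798 rad/s.
Step 2 — Transfer function: H(jω) = 1/(1 + jωRC).
Step 3 — Denominator: 1 + jωRC = 1 + j·798·330·1.85e-09 = 1 + j0.0004872.
Step 4 — H = 1 - j0.0004872.
Step 5 — Magnitude: |H| = 1 (-0.0 dB); phase: φ = -0.0°.

|H| = 1 (-0.0 dB), φ = -0.0°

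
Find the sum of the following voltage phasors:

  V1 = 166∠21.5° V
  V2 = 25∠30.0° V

Step 1 — Convert each phasor to rectangular form:
  V1 = 166·(cos(21.5°) + j·sin(21.5°)) = 154.4 + j60.84 V
  V2 = 25·(cos(30.0°) + j·sin(30.0°)) = 21.65 + j12.5 V
Step 2 — Sum components: V_total = 176.1 + j73.34 V.
Step 3 — Convert to polar: |V_total| = 190.8 V, ∠V_total = 22.6°.

V_total = 190.8∠22.6° V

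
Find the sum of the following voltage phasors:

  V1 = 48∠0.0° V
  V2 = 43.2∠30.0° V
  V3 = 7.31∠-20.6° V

Step 1 — Convert each phasor to rectangular form:
  V1 = 48·(cos(0.0°) + j·sin(0.0°)) = 48 V
  V2 = 43.2·(cos(30.0°) + j·sin(30.0°)) = 37.41 + j21.6 V
  V3 = 7.31·(cos(-20.6°) + j·sin(-20.6°)) = 6.843 - j2.572 V
Step 2 — Sum components: V_total = 92.25 + j19.03 V.
Step 3 — Convert to polar: |V_total| = 94.2 V, ∠V_total = 11.7°.

V_total = 94.2∠11.7° V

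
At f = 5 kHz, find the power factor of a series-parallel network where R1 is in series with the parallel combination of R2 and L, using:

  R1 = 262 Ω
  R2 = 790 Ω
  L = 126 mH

Step 1 — Angular frequency: ω = 2π·f = 2π·5000 = 3.142e+04 rad/s.
Step 2 — Component impedances:
  R1: Z = R = 262 Ω
  R2: Z = R = 790 Ω
  L: Z = jωL = j·3.142e+04·0.126 = 0 + j3958 Ω
Step 3 — Parallel branch: R2 || L = 1/(1/R2 + 1/L) = 759.7 + j151.6 Ω.
Step 4 — Series with R1: Z_total = R1 + (R2 || L) = 1022 + j151.6 Ω = 1033∠8.4° Ω.
Step 5 — Power factor: PF = cos(φ) = Re(Z)/|Z| = 1021.7/1032.9 = 0.9892.
Step 6 — Type: Im(Z) = 151.6 ⇒ lagging (phase φ = 8.4°).

PF = 0.9892 (lagging, φ = 8.4°)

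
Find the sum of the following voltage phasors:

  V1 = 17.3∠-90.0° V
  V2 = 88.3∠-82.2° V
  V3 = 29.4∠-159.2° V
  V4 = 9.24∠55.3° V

Step 1 — Convert each phasor to rectangular form:
  V1 = 17.3·(cos(-90.0°) + j·sin(-90.0°)) = 0 - j17.3 V
  V2 = 88.3·(cos(-82.2°) + j·sin(-82.2°)) = 11.98 - j87.48 V
  V3 = 29.4·(cos(-159.2°) + j·sin(-159.2°)) = -27.48 - j10.44 V
  V4 = 9.24·(cos(55.3°) + j·sin(55.3°)) = 5.26 + j7.597 V
Step 2 — Sum components: V_total = -10.24 - j107.6 V.
Step 3 — Convert to polar: |V_total| = 108.1 V, ∠V_total = -95.4°.

V_total = 108.1∠-95.4° V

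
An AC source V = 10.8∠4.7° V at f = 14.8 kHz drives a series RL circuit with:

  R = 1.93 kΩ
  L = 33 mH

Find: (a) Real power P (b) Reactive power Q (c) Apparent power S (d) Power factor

Step 1 — Angular frequency: ω = 2π·f = 2π·1.48e+04 = 9.299e+04 rad/s.
Step 2 — Component impedances:
  R: Z = R = 1930 Ω
  L: Z = jωL = j·9.299e+04·0.033 = 0 + j3069 Ω
Step 3 — Series combination: Z_total = R + L = 1930 + j3069 Ω = 3625∠57.8° Ω.
Step 4 — Source phasor: V = 10.8∠4.7° V = 10.76 + j0.8849 V.
Step 5 — Current: I = V / Z = 0.001787 - j0.002383 A = 0.002979∠-53.1° A.
Step 6 — Complex power: S = V·I* = 0.01713 + j0.02724 VA.
Step 7 — Real power: P = Re(S) = 0.01713 W.
Step 8 — Reactive power: Q = Im(S) = 0.02724 VAR.
Step 9 — Apparent power: |S| = 0.03218 VA.
Step 10 — Power factor: PF = P/|S| = 0.5324 (lagging).

(a) P = 0.01713 W  (b) Q = 0.02724 VAR  (c) S = 0.03218 VA  (d) PF = 0.5324 (lagging)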